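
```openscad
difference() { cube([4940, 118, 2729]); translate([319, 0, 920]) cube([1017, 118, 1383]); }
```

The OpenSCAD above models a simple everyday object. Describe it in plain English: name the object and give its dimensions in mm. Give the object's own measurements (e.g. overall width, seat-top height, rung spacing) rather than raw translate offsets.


A wall 4940 mm long (x), 118 mm thick (y), 2729 mm tall, with a rectangular window opening cut through it. The opening is 1017 mm wide and 1383 mm tall; its sill is at z = 920 mm and its near (−x) edge is 319 mm from the wall's −x end. The opening passes through the full wall thickness.


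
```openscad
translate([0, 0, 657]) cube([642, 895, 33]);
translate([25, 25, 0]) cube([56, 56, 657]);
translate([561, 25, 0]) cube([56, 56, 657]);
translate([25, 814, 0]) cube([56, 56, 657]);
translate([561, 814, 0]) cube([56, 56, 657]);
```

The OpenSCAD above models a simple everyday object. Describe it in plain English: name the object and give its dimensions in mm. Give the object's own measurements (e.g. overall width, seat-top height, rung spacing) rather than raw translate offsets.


A table: top 642 mm (x) × 895 mm (y), 33 mm thick, upper face at z = 690 mm, on four 56×56 mm square legs, each inset 25 mm from the nearest pair of top edges from z = 0 to the bottom of the top.


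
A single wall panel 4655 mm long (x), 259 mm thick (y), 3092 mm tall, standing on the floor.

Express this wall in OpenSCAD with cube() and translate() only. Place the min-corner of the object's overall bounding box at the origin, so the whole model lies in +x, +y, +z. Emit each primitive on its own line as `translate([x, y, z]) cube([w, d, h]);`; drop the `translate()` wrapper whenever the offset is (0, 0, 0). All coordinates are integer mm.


cube([4655, 259, 3092]);


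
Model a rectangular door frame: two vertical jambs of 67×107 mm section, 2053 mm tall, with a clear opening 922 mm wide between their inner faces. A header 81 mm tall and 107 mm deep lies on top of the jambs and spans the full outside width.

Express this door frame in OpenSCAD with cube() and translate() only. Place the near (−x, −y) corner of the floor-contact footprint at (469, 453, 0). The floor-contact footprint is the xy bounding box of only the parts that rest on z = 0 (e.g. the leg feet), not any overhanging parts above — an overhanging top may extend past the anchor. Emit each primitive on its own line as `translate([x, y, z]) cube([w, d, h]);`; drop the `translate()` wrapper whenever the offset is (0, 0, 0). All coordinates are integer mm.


translate([469, 453, 0]) cube([67, 107, 2053]);
translate([1458, 453, 0]) cube([67, 107, 2053]);
translate([469, 453, 2053]) cube([1056, 107, 81]);


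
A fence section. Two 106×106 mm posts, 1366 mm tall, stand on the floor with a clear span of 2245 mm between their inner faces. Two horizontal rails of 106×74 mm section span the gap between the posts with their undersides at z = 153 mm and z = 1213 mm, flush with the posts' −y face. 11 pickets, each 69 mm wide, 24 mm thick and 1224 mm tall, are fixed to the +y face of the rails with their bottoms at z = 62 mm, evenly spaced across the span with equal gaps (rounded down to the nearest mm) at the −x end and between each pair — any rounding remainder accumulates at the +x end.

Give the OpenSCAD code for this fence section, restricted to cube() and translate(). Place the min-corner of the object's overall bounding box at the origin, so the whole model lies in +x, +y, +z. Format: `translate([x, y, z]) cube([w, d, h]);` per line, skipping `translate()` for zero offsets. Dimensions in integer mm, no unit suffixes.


cube([106, 106, 1366]);
translate([2351, 0, 0]) cube([106, 106, 1366]);
translate([106, 0, 153]) cube([2245, 106, 74]);
translate([106, 0, 1213]) cube([2245, 106, 74]);
translate([229, 106, 62]) cube([69, 24, 1224]);
translate([421, 106, 62]) cube([69, 24, 1224]);
translate([613, 106, 62]) cube([69, 24, 1224]);
translate([805, 106, 62]) cube([69, 24, 1224]);
translate([997, 106, 62]) cube([69, 24, 1224]);
translate([1189, 106, 62]) cube([69, 24, 1224]);
translate([1381, 106, 62]) cube([69, 24, 1224]);
translate([1573, 106, 62]) cube([69, 24, 1224]);
translate([1765, 106, 62]) cube([69, 24, 1224]);
translate([1957, 106, 62]) cube([69, 24, 1224]);
translate([2149, 106, 62]) cube([69, 24, 1224]);


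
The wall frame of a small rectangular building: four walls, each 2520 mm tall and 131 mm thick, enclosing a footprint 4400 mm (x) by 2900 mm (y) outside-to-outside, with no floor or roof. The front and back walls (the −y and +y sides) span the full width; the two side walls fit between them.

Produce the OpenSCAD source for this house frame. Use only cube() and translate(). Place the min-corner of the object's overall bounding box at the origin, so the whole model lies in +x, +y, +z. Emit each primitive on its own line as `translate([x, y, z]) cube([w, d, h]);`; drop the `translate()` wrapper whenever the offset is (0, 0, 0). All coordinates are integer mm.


cube([4400, 131, 2520]);
translate([0, 2769, 0]) cube([4400, 131, 2520]);
translate([0, 131, 0]) cube([131, 2638, 2520]);
translate([4269, 131, 0]) cube([131, 2638, 2520]);


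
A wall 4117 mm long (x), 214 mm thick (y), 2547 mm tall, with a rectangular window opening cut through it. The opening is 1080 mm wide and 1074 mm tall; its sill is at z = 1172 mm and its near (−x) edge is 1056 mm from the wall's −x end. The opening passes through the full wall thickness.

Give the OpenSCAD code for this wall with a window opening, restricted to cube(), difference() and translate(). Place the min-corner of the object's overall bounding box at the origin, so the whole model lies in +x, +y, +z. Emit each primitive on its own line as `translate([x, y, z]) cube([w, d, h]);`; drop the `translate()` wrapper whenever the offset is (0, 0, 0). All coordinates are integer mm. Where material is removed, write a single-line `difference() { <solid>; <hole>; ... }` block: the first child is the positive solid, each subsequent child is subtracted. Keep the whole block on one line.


difference() { cube([4117, 214, 2547]); translate([1056, 0, 1172]) cube([1080, 214, 1074]); }


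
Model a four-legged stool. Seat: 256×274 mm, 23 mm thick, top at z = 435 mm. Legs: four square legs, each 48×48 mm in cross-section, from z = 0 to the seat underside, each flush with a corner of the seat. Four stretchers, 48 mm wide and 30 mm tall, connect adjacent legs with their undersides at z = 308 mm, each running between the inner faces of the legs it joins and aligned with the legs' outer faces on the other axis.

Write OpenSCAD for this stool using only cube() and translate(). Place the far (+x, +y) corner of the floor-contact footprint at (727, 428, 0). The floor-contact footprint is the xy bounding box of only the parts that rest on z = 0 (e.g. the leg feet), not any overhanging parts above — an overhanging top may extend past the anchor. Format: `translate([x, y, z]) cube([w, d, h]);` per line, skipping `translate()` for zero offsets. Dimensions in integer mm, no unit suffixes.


// leg_h = 435 - 23 = 412
// stretcher span = 256 - 2*48 = 160
translate([471, 154, 412]) cube([256, 274, 23]);
translate([471, 154, 0]) cube([48, 48, 412]);
translate([679, 154, 0]) cube([48, 48, 412]);
translate([471, 380, 0]) cube([48, 48, 412]);
translate([679, 380, 0]) cube([48, 48, 412]);
translate([519, 154, 308]) cube([160, 48, 30]);
translate([519, 380, 308]) cube([160, 48, 30]);
translate([471, 202, 308]) cube([48, 178, 30]);
translate([679, 202, 308]) cube([48, 178, 30]);


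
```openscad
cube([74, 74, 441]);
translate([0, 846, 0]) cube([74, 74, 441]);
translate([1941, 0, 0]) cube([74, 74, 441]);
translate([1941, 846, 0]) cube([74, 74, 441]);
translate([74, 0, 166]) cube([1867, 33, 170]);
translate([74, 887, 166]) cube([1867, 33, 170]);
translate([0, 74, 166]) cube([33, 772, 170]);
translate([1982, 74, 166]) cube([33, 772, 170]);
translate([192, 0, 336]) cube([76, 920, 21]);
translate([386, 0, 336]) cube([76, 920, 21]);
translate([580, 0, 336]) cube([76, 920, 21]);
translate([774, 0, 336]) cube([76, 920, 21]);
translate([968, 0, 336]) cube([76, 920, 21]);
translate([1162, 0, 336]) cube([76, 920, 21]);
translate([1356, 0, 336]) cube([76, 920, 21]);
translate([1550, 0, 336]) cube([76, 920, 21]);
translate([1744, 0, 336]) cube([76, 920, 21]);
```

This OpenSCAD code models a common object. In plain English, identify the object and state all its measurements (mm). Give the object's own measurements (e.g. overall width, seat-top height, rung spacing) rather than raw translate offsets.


A bed frame 2015 mm long (x) by 920 mm wide (y). Four 74×74 mm corner posts, 441 mm tall, at the corners of the footprint. Four rails of 33 mm thickness and 170 mm height run between adjacent posts with their undersides at z = 166 mm, their outer faces flush with the outside of the frame (the two x-running rails run between the posts' inner faces; the two y-running rails run between the posts' inner faces). 9 slats, each 76 mm wide (x) and 21 mm thick, lie across the top of the two x-running rails, running the full 920 mm width of the frame in y; along x they sit between the end posts with a 118 mm gap after the −x posts and between neighbouring slats, leaving 121 mm before the +x posts.


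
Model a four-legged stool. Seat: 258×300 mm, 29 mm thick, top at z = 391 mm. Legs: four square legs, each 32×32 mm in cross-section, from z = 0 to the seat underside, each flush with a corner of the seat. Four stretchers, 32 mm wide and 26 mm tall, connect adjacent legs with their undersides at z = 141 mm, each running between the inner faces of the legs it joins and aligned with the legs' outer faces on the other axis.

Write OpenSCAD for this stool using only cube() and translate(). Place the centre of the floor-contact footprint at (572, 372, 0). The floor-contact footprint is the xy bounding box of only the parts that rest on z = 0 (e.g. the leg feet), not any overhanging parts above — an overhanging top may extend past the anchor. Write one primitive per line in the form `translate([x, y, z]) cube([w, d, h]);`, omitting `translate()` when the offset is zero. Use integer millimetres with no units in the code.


translate([443, 222, 362]) cube([258, 300, 29]);
translate([443, 222, 0]) cube([32, 32, 362]);
translate([669, 222, 0]) cube([32, 32, 362]);
translate([443, 490, 0]) cube([32, 32, 362]);
translate([669, 490, 0]) cube([32, 32, 362]);
translate([475, 222, 141]) cube([194, 32, 26]);
translate([475, 490, 141]) cube([194, 32, 26]);
translate([443, 254, 141]) cube([32, 236, 26]);
translate([669, 254, 141]) cube([32, 236, 26]);


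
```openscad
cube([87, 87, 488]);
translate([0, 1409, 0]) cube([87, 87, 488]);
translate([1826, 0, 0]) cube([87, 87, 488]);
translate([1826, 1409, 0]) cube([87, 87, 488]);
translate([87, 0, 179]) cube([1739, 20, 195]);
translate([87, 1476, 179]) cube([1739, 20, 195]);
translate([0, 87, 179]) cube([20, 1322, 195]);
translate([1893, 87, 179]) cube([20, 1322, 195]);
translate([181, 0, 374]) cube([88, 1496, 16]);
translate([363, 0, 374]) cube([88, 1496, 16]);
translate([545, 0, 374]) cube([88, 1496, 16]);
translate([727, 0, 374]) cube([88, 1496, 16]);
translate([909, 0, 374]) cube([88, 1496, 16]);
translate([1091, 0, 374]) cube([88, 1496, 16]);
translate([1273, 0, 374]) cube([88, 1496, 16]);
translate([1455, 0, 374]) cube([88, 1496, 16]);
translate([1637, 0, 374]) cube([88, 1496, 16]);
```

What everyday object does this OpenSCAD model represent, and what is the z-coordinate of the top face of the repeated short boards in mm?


A bed frame. The slat-top height is 390 mm.

Four posts, four rails, and a row of slats — a bed frame. Slats sit on the rails at z = 179 + 195 = 374; with slat thickness 16, the top is 390 mm.


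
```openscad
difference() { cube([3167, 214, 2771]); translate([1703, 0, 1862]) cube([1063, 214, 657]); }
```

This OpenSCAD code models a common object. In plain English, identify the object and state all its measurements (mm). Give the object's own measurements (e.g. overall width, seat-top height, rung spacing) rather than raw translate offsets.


A wall 3167 mm long (x), 214 mm thick (y), 2771 mm tall, with a rectangular window opening cut through it. The opening is 1063 mm wide and 657 mm tall; its sill is at z = 1862 mm and its near (−x) edge is 1703 mm from the wall's −x end. The opening passes through the full wall thickness.


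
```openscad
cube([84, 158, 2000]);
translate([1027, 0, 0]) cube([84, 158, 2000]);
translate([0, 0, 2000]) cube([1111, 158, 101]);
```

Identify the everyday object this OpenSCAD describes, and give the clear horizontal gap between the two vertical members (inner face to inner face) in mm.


A door frame. The clear opening width is 943 mm.

Two 2000 mm tall posts with a header on top — a door frame. The left jamb is 84 mm wide at x = 0; the right jamb starts at x = 1027. The clear opening is 1027 − 84 = 943 mm.


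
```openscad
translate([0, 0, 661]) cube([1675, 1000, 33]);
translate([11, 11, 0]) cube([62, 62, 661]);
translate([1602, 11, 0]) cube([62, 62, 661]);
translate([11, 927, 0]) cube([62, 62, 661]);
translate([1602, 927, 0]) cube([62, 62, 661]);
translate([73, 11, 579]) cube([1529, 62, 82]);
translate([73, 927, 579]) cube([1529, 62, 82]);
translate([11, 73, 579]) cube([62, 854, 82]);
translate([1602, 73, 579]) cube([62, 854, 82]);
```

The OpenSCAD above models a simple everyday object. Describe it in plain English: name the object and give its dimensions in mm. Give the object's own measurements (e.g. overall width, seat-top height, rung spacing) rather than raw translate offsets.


A rectangular dining table. The top is 1675×1000×33 mm with its upper surface at z = 694 mm. It stands on four 62×62 mm square legs, each inset 11 mm from the nearest pair of top edges, running from the floor to the underside of the top. Four apron rails, 62 mm thick and 82 mm tall, run between adjacent legs with their top edges flush with the underside of the top and their outer faces flush with the legs' outer faces.


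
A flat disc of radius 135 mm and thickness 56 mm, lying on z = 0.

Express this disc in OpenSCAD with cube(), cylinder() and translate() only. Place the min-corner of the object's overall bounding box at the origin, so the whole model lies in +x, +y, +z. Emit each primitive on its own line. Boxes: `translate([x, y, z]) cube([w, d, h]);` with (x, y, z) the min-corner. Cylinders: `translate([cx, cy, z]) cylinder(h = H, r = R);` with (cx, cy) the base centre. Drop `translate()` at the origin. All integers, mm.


translate([135, 135, 0]) cylinder(h = 56, r = 135);


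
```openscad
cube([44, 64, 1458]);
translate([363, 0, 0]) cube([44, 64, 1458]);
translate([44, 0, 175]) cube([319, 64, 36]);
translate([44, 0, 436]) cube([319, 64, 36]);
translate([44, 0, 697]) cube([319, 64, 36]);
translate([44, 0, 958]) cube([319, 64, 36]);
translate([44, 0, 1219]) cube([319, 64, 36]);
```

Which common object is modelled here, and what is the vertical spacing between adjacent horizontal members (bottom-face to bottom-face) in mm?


A ladder. The rung spacing is 261 mm.

Two tall 44×64 posts with 5 short bars between them — a ladder. Adjacent rungs sit at z = 175 and z = 436, so the spacing is 436 − 175 = 261 mm.


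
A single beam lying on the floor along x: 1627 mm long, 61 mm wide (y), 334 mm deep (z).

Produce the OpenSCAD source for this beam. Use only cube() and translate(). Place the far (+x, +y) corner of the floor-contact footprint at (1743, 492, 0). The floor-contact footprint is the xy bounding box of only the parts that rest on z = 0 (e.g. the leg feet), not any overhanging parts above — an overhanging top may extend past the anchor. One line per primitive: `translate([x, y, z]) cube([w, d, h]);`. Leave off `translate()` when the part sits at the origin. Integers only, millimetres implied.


translate([116, 431, 0]) cube([1627, 61, 334]);


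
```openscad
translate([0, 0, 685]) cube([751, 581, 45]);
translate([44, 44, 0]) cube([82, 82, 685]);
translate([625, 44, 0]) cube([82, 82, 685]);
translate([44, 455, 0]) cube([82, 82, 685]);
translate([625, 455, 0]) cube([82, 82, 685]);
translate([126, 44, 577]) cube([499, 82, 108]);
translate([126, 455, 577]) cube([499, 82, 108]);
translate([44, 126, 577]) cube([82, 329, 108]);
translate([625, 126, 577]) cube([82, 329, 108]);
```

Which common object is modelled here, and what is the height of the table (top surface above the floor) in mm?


A table. The table height is 730 mm.

A 751×581×45 slab sits at z = 685 on four 82 mm square posts — a table. The top surface is at 685 + 45 = 730 mm.


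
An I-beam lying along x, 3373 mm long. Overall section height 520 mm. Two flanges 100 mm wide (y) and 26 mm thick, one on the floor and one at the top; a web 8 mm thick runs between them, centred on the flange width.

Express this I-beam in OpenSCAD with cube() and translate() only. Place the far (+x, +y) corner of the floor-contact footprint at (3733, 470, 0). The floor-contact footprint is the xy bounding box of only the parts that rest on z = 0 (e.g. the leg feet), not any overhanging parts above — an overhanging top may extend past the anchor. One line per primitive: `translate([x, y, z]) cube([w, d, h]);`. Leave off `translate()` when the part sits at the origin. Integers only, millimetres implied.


translate([360, 370, 0]) cube([3373, 100, 26]);
translate([360, 416, 26]) cube([3373, 8, 468]);
translate([360, 370, 494]) cube([3373, 100, 26]);


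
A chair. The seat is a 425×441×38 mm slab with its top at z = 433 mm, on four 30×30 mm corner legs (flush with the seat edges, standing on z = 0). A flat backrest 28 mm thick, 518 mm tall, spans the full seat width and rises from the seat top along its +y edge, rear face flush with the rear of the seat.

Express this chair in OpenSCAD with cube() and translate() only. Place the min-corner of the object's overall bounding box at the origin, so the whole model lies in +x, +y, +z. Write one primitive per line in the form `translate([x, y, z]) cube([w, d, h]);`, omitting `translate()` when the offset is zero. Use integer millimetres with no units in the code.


translate([0, 0, 395]) cube([425, 441, 38]);
cube([30, 30, 395]);
translate([395, 0, 0]) cube([30, 30, 395]);
translate([0, 411, 0]) cube([30, 30, 395]);
translate([395, 411, 0]) cube([30, 30, 395]);
translate([0, 413, 433]) cube([425, 28, 518]);


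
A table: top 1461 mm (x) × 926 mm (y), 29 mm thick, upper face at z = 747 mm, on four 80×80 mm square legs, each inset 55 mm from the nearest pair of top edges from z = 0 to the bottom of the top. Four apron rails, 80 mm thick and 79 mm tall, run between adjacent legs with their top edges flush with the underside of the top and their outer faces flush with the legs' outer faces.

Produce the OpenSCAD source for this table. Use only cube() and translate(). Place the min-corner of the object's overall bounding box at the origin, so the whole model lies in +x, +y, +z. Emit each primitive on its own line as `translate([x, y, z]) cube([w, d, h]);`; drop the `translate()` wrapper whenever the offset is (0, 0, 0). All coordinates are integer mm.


translate([0, 0, 718]) cube([1461, 926, 29]);
translate([55, 55, 0]) cube([80, 80, 718]);
translate([1326, 55, 0]) cube([80, 80, 718]);
translate([55, 791, 0]) cube([80, 80, 718]);
translate([1326, 791, 0]) cube([80, 80, 718]);
translate([135, 55, 639]) cube([1191, 80, 79]);
translate([135, 791, 639]) cube([1191, 80, 79]);
translate([55, 135, 639]) cube([80, 656, 79]);
translate([1326, 135, 639]) cube([80, 656, 79]);


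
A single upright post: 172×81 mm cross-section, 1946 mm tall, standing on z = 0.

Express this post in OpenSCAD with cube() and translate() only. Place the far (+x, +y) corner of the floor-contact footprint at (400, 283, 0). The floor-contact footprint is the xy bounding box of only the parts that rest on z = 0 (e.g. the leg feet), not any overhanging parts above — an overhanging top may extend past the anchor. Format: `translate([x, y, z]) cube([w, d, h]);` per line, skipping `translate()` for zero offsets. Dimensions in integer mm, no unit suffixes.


translate([228, 202, 0]) cube([172, 81, 1946]);


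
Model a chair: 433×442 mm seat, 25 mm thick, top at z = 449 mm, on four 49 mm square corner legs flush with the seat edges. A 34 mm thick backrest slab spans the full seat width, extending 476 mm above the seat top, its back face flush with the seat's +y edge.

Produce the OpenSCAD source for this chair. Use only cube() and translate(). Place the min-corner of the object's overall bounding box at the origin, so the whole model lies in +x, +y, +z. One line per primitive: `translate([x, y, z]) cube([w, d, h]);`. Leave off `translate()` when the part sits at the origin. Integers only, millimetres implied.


translate([0, 0, 424]) cube([433, 442, 25]);
cube([49, 49, 424]);
translate([384, 0, 0]) cube([49, 49, 424]);
translate([0, 393, 0]) cube([49, 49, 424]);
translate([384, 393, 0]) cube([49, 49, 424]);
translate([0, 408, 449]) cube([433, 34, 476]);


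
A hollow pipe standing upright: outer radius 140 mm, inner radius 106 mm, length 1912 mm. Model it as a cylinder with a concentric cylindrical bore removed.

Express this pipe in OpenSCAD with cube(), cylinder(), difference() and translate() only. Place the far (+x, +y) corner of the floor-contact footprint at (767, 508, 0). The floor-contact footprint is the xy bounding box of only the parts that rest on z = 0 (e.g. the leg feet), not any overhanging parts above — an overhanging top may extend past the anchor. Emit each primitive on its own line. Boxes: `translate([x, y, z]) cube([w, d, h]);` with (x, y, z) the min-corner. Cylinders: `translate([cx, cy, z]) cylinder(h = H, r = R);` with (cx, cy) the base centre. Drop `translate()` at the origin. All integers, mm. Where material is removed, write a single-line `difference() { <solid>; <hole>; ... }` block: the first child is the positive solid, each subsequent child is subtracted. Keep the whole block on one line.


difference() { translate([627, 368, 0]) cylinder(h = 1912, r = 140); translate([627, 368, 0]) cylinder(h = 1912, r = 106); }


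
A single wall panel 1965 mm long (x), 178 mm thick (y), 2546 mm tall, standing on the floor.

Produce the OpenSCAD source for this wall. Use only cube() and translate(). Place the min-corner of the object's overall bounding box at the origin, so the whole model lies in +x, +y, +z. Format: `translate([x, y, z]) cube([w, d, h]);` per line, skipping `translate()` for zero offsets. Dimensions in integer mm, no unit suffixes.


cube([1965, 178, 2546]);


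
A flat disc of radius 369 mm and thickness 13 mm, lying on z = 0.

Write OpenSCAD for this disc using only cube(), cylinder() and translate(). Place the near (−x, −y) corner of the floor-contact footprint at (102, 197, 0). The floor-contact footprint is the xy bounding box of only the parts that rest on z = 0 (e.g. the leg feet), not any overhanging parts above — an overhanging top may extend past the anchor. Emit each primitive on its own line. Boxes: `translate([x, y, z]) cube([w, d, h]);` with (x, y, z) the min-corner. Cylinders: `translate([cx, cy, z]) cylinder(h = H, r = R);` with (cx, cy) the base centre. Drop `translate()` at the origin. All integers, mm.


translate([471, 566, 0]) cylinder(h = 13, r = 369);


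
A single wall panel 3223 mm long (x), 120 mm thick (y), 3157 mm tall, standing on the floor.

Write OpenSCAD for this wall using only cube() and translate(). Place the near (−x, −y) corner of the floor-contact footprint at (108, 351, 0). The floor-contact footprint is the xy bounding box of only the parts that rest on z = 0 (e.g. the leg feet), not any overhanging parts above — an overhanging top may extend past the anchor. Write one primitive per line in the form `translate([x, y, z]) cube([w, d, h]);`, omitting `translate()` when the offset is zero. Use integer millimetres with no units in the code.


translate([108, 351, 0]) cube([3223, 120, 3157]);


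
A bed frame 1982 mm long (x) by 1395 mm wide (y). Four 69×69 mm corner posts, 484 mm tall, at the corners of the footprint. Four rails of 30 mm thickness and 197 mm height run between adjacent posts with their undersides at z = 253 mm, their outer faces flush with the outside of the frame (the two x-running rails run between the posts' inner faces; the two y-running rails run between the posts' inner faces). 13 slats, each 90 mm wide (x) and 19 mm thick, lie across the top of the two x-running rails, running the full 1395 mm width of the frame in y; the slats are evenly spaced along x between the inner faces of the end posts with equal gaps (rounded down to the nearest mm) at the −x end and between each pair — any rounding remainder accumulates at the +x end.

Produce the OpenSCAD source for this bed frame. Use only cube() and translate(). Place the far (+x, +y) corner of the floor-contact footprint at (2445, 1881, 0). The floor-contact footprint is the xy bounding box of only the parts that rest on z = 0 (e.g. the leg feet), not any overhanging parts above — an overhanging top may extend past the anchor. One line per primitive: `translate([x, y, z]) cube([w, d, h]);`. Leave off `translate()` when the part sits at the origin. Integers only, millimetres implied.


// slat z = rail_z + rail_h = 253 + 197 = 450
// slat gap = ⌊(1844 − 13·90) / 14⌋ = 48
translate([463, 486, 0]) cube([69, 69, 484]);
translate([463, 1812, 0]) cube([69, 69, 484]);
translate([2376, 486, 0]) cube([69, 69, 484]);
translate([2376, 1812, 0]) cube([69, 69, 484]);
translate([532, 486, 253]) cube([1844, 30, 197]);
translate([532, 1851, 253]) cube([1844, 30, 197]);
translate([463, 555, 253]) cube([30, 1257, 197]);
translate([2415, 555, 253]) cube([30, 1257, 197]);
translate([580, 486, 450]) cube([90, 1395, 19]);
translate([718, 486, 450]) cube([90, 1395, 19]);
translate([856, 486, 450]) cube([90, 1395, 19]);
translate([994, 486, 450]) cube([90, 1395, 19]);
translate([1132, 486, 450]) cube([90, 1395, 19]);
translate([1270, 486, 450]) cube([90, 1395, 19]);
translate([1408, 486, 450]) cube([90, 1395, 19]);
translate([1546, 486, 450]) cube([90, 1395, 19]);
translate([1684, 486, 450]) cube([90, 1395, 19]);
translate([1822, 486, 450]) cube([90, 1395, 19]);
translate([1960, 486, 450]) cube([90, 1395, 19]);
translate([2098, 486, 450]) cube([90, 1395, 19]);
translate([2236, 486, 450]) cube([90, 1395, 19]);


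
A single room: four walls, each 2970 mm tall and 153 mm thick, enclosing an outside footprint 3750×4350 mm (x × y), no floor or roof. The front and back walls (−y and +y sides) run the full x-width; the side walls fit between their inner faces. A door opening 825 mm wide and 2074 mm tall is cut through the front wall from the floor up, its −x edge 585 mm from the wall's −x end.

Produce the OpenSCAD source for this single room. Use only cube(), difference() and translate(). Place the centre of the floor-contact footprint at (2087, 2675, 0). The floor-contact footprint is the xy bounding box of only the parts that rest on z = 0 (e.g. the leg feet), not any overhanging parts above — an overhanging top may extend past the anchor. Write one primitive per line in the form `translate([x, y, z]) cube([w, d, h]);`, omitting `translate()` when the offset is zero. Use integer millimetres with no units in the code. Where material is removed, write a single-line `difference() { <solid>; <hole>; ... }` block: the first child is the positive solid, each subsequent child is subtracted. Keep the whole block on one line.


difference() { translate([212, 500, 0]) cube([3750, 153, 2970]); translate([797, 500, 0]) cube([825, 153, 2074]); }
translate([212, 4697, 0]) cube([3750, 153, 2970]);
translate([212, 653, 0]) cube([153, 4044, 2970]);
translate([3809, 653, 0]) cube([153, 4044, 2970]);


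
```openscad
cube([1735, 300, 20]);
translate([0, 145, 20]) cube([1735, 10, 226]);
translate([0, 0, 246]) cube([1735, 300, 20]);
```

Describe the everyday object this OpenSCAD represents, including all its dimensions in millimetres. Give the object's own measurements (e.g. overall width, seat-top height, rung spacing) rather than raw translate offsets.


An I-beam lying along x, 1735 mm long. Overall section height 266 mm. Two flanges 300 mm wide (y) and 20 mm thick, one on the floor and one at the top; a web 10 mm thick runs between them, centred on the flange width.


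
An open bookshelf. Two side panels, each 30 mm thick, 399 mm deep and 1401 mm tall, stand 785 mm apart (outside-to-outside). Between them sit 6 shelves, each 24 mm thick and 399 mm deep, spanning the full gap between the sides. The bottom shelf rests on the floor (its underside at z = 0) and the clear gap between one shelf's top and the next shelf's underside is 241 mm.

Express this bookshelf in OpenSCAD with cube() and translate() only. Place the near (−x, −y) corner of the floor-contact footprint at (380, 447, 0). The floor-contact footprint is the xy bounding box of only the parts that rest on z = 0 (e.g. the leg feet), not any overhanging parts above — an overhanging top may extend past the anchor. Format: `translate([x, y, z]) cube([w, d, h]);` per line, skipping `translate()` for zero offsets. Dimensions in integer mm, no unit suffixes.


translate([380, 447, 0]) cube([30, 399, 1401]);
translate([1135, 447, 0]) cube([30, 399, 1401]);
translate([410, 447, 0]) cube([725, 399, 24]);
translate([410, 447, 265]) cube([725, 399, 24]);
translate([410, 447, 530]) cube([725, 399, 24]);
translate([410, 447, 795]) cube([725, 399, 24]);
translate([410, 447, 1060]) cube([725, 399, 24]);
translate([410, 447, 1325]) cube([725, 399, 24]);


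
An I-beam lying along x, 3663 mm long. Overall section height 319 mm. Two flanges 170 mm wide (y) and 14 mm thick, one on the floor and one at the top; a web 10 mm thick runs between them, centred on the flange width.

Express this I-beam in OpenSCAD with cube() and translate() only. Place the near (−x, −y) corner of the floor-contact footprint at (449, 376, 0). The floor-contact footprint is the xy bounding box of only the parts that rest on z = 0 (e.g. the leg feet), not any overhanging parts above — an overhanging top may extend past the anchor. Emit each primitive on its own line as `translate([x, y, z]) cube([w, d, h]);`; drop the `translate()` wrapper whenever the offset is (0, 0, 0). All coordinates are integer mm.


translate([449, 376, 0]) cube([3663, 170, 14]);
translate([449, 456, 14]) cube([3663, 10, 291]);
translate([449, 376, 305]) cube([3663, 170, 14]);


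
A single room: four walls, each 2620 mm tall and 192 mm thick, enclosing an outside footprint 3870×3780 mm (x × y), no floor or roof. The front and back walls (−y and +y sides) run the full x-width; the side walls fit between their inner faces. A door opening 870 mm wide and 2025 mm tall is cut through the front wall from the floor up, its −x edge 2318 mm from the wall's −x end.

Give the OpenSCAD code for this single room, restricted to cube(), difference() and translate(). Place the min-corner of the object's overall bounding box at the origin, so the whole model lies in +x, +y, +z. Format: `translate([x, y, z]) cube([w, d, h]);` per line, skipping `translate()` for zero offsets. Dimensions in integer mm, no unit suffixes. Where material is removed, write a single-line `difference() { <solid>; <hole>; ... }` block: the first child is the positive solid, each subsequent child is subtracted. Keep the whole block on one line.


difference() { cube([3870, 192, 2620]); translate([2318, 0, 0]) cube([870, 192, 2025]); }
translate([0, 3588, 0]) cube([3870, 192, 2620]);
translate([0, 192, 0]) cube([192, 3396, 2620]);
translate([3678, 192, 0]) cube([192, 3396, 2620]);


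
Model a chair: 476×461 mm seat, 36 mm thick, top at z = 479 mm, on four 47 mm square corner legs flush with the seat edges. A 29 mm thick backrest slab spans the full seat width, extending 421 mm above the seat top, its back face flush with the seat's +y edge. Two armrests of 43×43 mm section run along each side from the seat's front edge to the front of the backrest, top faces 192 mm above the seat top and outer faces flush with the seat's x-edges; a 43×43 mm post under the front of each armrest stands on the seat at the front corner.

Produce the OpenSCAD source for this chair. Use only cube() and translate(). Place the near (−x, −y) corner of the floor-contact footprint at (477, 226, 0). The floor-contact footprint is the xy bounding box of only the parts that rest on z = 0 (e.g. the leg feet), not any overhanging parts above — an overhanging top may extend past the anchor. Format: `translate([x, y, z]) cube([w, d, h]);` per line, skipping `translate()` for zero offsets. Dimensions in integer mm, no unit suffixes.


// leg_h = 479 - 36 = 443
// arm post h = 192 - 43 = 149
translate([477, 226, 443]) cube([476, 461, 36]);
translate([477, 226, 0]) cube([47, 47, 443]);
translate([906, 226, 0]) cube([47, 47, 443]);
translate([477, 640, 0]) cube([47, 47, 443]);
translate([906, 640, 0]) cube([47, 47, 443]);
translate([477, 658, 479]) cube([476, 29, 421]);
translate([477, 226, 628]) cube([43, 432, 43]);
translate([910, 226, 628]) cube([43, 432, 43]);
translate([477, 226, 479]) cube([43, 43, 149]);
translate([910, 226, 479]) cube([43, 43, 149]);


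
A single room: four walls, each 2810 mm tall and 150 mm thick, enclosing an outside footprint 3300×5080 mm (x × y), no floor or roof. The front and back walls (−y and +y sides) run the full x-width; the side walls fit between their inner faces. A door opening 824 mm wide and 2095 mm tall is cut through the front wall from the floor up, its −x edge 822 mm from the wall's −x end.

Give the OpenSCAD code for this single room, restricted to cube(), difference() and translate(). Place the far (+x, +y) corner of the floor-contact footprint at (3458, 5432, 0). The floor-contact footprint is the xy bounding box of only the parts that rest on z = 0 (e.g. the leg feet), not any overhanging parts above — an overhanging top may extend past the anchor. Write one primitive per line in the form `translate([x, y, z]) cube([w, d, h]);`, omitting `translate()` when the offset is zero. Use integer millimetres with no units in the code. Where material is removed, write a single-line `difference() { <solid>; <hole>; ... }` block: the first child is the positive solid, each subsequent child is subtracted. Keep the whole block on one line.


difference() { translate([158, 352, 0]) cube([3300, 150, 2810]); translate([980, 352, 0]) cube([824, 150, 2095]); }
translate([158, 5282, 0]) cube([3300, 150, 2810]);
translate([158, 502, 0]) cube([150, 4780, 2810]);
translate([3308, 502, 0]) cube([150, 4780, 2810]);


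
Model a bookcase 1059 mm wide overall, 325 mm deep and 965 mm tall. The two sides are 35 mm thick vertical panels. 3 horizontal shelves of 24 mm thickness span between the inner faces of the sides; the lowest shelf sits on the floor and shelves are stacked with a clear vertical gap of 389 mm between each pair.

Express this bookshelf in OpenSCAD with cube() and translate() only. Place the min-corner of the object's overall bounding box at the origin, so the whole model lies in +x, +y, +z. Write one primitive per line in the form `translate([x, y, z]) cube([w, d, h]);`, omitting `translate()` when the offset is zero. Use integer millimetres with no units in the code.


cube([35, 325, 965]);
translate([1024, 0, 0]) cube([35, 325, 965]);
translate([35, 0, 0]) cube([989, 325, 24]);
translate([35, 0, 413]) cube([989, 325, 24]);
translate([35, 0, 826]) cube([989, 325, 24]);


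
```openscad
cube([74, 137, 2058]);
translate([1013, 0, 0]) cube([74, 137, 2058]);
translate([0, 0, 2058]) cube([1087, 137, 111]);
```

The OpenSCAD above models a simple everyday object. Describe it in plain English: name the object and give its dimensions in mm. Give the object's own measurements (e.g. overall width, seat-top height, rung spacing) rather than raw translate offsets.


A door frame. The clear opening is 939 mm wide and 2058 mm high. Two 74 mm wide jambs, 137 mm deep, stand either side of the opening from the floor to the top of the opening. A 111 mm thick head sits across the top of both jambs, spanning the full outside width of the frame.


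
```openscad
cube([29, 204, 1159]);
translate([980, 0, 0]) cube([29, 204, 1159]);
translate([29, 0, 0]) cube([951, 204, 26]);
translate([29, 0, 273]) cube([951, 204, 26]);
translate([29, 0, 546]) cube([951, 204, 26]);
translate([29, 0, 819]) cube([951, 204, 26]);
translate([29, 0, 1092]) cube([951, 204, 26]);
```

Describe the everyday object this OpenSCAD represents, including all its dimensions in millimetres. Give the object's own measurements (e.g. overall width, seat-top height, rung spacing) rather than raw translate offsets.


An open bookshelf. Two side panels, each 29 mm thick, 204 mm deep and 1159 mm tall, stand 1009 mm apart (outside-to-outside). Between them sit 5 shelves, each 26 mm thick and 204 mm deep, spanning the full gap between the sides. The bottom shelf rests on the floor (its underside at z = 0) and the clear gap between one shelf's top and the next shelf's underside is 247 mm.


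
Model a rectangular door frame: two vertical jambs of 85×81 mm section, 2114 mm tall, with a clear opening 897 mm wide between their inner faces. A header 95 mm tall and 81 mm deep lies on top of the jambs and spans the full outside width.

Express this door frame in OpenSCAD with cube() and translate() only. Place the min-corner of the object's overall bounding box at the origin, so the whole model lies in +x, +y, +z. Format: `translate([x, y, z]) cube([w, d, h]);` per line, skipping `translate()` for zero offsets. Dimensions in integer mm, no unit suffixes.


cube([85, 81, 2114]);
translate([982, 0, 0]) cube([85, 81, 2114]);
translate([0, 0, 2114]) cube([1067, 81, 95]);


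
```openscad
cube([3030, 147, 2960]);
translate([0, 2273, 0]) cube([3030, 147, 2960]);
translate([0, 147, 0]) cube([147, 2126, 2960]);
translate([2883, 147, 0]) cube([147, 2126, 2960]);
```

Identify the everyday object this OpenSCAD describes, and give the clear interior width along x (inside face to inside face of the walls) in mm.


A house (or room) frame. The interior width is 2736 mm.

Four 2960 mm walls enclosing a rectangle with no floor or roof — a room or house frame. Outside width is 3030 mm and wall thickness is 147 mm, so the interior width is 3030 − 2 × 147 = 2736 mm.


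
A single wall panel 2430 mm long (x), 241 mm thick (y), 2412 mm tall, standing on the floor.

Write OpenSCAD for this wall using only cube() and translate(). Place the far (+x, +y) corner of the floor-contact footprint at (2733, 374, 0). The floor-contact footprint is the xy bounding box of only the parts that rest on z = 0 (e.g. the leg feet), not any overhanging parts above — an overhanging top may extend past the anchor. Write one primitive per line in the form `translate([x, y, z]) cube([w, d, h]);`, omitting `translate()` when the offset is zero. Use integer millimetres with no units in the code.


translate([303, 133, 0]) cube([2430, 241, 2412]);


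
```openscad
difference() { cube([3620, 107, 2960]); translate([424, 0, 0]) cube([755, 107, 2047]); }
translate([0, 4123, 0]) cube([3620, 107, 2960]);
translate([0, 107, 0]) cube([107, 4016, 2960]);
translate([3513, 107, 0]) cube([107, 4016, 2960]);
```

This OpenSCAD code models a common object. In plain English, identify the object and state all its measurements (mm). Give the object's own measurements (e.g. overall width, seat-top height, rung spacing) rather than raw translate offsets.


A single room: four walls, each 2960 mm tall and 107 mm thick, enclosing an outside footprint 3620×4230 mm (x × y), no floor or roof. The front and back walls (−y and +y sides) run the full x-width; the side walls fit between their inner faces. A door opening 755 mm wide and 2047 mm tall is cut through the front wall from the floor up, its −x edge 424 mm from the wall's −x end.


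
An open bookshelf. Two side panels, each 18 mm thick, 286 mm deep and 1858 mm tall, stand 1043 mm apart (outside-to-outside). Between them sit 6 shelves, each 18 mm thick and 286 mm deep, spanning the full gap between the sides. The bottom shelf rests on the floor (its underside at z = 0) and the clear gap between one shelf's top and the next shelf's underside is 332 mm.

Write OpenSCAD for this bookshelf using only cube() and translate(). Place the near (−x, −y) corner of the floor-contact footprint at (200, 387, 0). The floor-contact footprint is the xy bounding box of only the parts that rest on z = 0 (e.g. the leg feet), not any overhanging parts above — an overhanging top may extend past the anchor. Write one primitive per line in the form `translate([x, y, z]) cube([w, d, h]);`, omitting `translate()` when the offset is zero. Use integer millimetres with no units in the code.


translate([200, 387, 0]) cube([18, 286, 1858]);
translate([1225, 387, 0]) cube([18, 286, 1858]);
translate([218, 387, 0]) cube([1007, 286, 18]);
translate([218, 387, 350]) cube([1007, 286, 18]);
translate([218, 387, 700]) cube([1007, 286, 18]);
translate([218, 387, 1050]) cube([1007, 286, 18]);
translate([218, 387, 1400]) cube([1007, 286, 18]);
translate([218, 387, 1750]) cube([1007, 286, 18]);
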